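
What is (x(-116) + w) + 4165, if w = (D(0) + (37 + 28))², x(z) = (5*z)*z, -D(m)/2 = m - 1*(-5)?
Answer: 74470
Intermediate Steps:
D(m) = -10 - 2*m (D(m) = -2*(m - 1*(-5)) = -2*(m + 5) = -2*(5 + m) = -10 - 2*m)
x(z) = 5*z²
w = 3025 (w = ((-10 - 2*0) + (37 + 28))² = ((-10 + 0) + 65)² = (-10 + 65)² = 55² = 3025)
(x(-116) + w) + 4165 = (5*(-116)² + 3025) + 4165 = (5*13456 + 3025) + 4165 = (67280 + 3025) + 4165 = 70305 + 4165 = 74470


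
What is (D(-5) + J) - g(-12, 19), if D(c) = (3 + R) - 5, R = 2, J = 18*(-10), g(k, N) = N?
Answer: -199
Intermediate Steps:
J = -180
D(c) = 0 (D(c) = (3 + 2) - 5 = 5 - 5 = 0)
(D(-5) + J) - g(-12, 19) = (0 - 180) - 1*19 = -180 - 19 = -199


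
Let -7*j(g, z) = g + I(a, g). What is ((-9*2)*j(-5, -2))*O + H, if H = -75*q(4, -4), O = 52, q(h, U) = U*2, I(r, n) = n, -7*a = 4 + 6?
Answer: -5160/7 ≈ -737.14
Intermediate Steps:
a = -10/7 (a = -(4 + 6)/7 = -⅐*10 = -10/7 ≈ -1.4286)
q(h, U) = 2*U
j(g, z) = -2*g/7 (j(g, z) = -(g + g)/7 = -2*g/7)
H = 600 (H = -150*(-4) = -75*(-8) = 600)
((-9*2)*j(-5, -2))*O + H = ((-9*2)*(-2/7*(-5)))*52 + 600 = -18*10/7*52 + 600 = -180/7*52 + 600 = -9360/7 + 600 = -5160/7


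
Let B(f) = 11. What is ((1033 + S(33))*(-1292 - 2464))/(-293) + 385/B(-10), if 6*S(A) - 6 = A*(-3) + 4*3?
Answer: 3839497/293 ≈ 13104.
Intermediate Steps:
S(A) = 3 - A/2 (S(A) = 1 + (A*(-3) + 4*3)/6 = 1 + (-3*A + 12)/6 = 1 + (12 - 3*A)/6 = 1 + (2 - A/2) = 3 - A/2)
((1033 + S(33))*(-1292 - 2464))/(-293) + 385/B(-10) = ((1033 + (3 - ½*33))*(-1292 - 2464))/(-293) + 385/11 = ((1033 + (3 - 33/2))*(-3756))*(-1/293) + 385*(1/11) = ((1033 - 27/2)*(-3756))*(-1/293) + 35 = ((2039/2)*(-3756))*(-1/293) + 35 = -3829242*(-1/293) + 35 = 3829242/293 + 35 = 3839497/293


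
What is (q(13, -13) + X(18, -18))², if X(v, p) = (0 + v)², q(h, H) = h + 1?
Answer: 114244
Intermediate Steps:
q(h, H) = 1 + h
X(v, p) = v²
(q(13, -13) + X(18, -18))² = ((1 + 13) + 18²)² = (14 + 324)² = 338² = 114244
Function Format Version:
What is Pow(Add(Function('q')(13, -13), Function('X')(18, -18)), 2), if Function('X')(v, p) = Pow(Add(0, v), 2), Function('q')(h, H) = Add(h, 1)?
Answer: 114244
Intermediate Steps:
Function('q')(h, H) = Add(1, h)
Function('X')(v, p) = Pow(v, 2)
Pow(Add(Function('q')(13, -13), Function('X')(18, -18)), 2) = Pow(Add(Add(1, 13), Pow(18, 2)), 2) = Pow(Add(14, 324), 2) = Pow(338, 2) = 114244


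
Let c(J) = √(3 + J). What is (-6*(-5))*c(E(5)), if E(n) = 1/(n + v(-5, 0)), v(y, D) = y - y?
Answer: 24*√5 ≈ 53.666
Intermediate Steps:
v(y, D) = 0
E(n) = 1/n (E(n) = 1/(n + 0) = 1/n)
(-6*(-5))*c(E(5)) = (-6*(-5))*√(3 + 1/5) = 30*√(3 + ⅕) = 30*√(16/5) = 30*(4*√5/5) = 24*√5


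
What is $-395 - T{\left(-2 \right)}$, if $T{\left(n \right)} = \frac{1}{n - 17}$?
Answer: $- \frac{7504}{19} \approx -394.95$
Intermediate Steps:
$T{\left(n \right)} = \frac{1}{-17 + n}$
$-395 - T{\left(-2 \right)} = -395 - \frac{1}{-17 - 2} = -395 - \frac{1}{-19} = -395 - - \frac{1}{19} = -395 + \frac{1}{19} = - \frac{7504}{19}$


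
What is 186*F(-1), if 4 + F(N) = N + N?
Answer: -1116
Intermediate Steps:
F(N) = -4 + 2*N (F(N) = -4 + (N + N) = -4 + 2*N)
186*F(-1) = 186*(-4 + 2*(-1)) = 186*(-4 - 2) = 186*(-6) = -1116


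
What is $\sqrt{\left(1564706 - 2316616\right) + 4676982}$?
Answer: $4 \sqrt{245317} \approx 1981.2$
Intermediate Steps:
$\sqrt{\left(1564706 - 2316616\right) + 4676982} = \sqrt{-751910 + 4676982} = \sqrt{3925072} = 4 \sqrt{245317}$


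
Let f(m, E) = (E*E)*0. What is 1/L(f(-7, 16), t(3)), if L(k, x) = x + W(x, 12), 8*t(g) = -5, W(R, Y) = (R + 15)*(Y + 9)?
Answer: 4/1205 ≈ 0.0033195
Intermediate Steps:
W(R, Y) = (9 + Y)*(15 + R) (W(R, Y) = (15 + R)*(9 + Y) = (9 + Y)*(15 + R))
t(g) = -5/8 (t(g) = (1/8)*(-5) = -5/8)
f(m, E) = 0 (f(m, E) = E**2*0 = 0)
L(k, x) = 315 + 22*x (L(k, x) = x + (135 + 9*x + 15*12 + x*12) = x + (135 + 9*x + 180 + 12*x) = x + (315 + 21*x) = 315 + 22*x)
1/L(f(-7, 16), t(3)) = 1/(315 + 22*(-5/8)) = 1/(315 - 55/4) = 1/(1205/4) = 4/1205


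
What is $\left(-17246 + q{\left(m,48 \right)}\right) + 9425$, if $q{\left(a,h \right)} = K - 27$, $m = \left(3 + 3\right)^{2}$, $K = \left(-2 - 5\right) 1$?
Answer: $-7855$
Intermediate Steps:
$K = -7$ ($K = \left(-7\right) 1 = -7$)
$m = 36$ ($m = 6^{2} = 36$)
$q{\left(a,h \right)} = -34$ ($q{\left(a,h \right)} = -7 - 27 = -34$)
$\left(-17246 + q{\left(m,48 \right)}\right) + 9425 = \left(-17246 - 34\right) + 9425 = -17280 + 9425 = -7855$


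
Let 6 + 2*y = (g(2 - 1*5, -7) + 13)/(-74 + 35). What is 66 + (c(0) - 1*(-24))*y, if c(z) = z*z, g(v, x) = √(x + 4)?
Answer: -10 - 4*I*√3/13 ≈ -10.0 - 0.53294*I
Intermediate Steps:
g(v, x) = √(4 + x)
c(z) = z²
y = -19/6 - I*√3/78 (y = -3 + ((√(4 - 7) + 13)/(-74 + 35))/2 = -3 + ((√(-3) + 13)/(-39))/2 = -3 + ((I*√3 + 13)*(-1/39))/2 = -3 + ((13 + I*√3)*(-1/39))/2 = -3 + (-⅓ - I*√3/39)/2 = -3 + (-⅙ - I*√3/78) = -19/6 - I*√3/78 ≈ -3.1667 - 0.022206*I)
66 + (c(0) - 1*(-24))*y = 66 + (0² - 1*(-24))*(-19/6 - I*√3/78) = 66 + (0 + 24)*(-19/6 - I*√3/78) = 66 + 24*(-19/6 - I*√3/78) = 66 + (-76 - 4*I*√3/13) = -10 - 4*I*√3/13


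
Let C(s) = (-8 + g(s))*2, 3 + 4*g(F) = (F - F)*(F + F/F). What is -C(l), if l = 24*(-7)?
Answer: 35/2 ≈ 17.500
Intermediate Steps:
g(F) = -3/4 (g(F) = -3/4 + ((F - F)*(F + F/F))/4 = -3/4 + (0*(F + 1))/4 = -3/4 + (0*(1 + F))/4 = -3/4 + (1/4)*0 = -3/4 + 0 = -3/4)
l = -168
C(s) = -35/2 (C(s) = (-8 - 3/4)*2 = -35/4*2 = -35/2)
-C(l) = -1*(-35/2) = 35/2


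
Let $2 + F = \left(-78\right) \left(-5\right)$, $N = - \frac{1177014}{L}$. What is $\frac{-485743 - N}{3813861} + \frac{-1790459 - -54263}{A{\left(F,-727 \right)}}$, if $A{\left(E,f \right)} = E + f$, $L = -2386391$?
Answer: $\frac{5267119352425574981}{1028454082918563} \approx 5121.4$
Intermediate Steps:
$N = \frac{1177014}{2386391}$ ($N = - \frac{1177014}{-2386391} = \left(-1177014\right) \left(- \frac{1}{2386391}\right) = \frac{1177014}{2386391} \approx 0.49322$)
$F = 388$ ($F = -2 - -390 = -2 + 390 = 388$)
$\frac{-485743 - N}{3813861} + \frac{-1790459 - -54263}{A{\left(F,-727 \right)}} = \frac{-485743 - \frac{1177014}{2386391}}{3813861} + \frac{-1790459 - -54263}{388 - 727} = \left(-485743 - \frac{1177014}{2386391}\right) \frac{1}{3813861} + \frac{-1790459 + 54263}{-339} = \left(- \frac{1159173900527}{2386391}\right) \frac{1}{3813861} - - \frac{578732}{113} = - \frac{1159173900527}{9101363565651} + \frac{578732}{113} = \frac{5267119352425574981}{1028454082918563}$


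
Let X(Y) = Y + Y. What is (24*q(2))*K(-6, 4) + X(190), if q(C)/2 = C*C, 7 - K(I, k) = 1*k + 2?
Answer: 572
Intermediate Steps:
K(I, k) = 5 - k (K(I, k) = 7 - (1*k + 2) = 7 - (k + 2) = 7 - (2 + k) = 7 + (-2 - k) = 5 - k)
X(Y) = 2*Y
q(C) = 2*C² (q(C) = 2*(C*C) = 2*C²)
(24*q(2))*K(-6, 4) + X(190) = (24*(2*2²))*(5 - 1*4) + 2*190 = (24*(2*4))*(5 - 4) + 380 = (24*8)*1 + 380 = 192*1 + 380 = 192 + 380 = 572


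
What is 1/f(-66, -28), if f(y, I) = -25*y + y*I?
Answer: 1/3498 ≈ 0.00028588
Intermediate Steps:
f(y, I) = -25*y + I*y
1/f(-66, -28) = 1/(-66*(-25 - 28)) = 1/(-66*(-53)) = 1/3498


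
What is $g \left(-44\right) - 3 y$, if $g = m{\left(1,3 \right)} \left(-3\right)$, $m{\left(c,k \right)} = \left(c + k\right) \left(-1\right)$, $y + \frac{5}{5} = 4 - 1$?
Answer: $-534$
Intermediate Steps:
$y = 2$ ($y = -1 + \left(4 - 1\right) = -1 + 3 = 2$)
$m{\left(c,k \right)} = - c - k$
$g = 12$ ($g = \left(\left(-1\right) 1 - 3\right) \left(-3\right) = \left(-1 - 3\right) \left(-3\right) = \left(-4\right) \left(-3\right) = 12$)
$g \left(-44\right) - 3 y = 12 \left(-44\right) - 6 = -528 - 6 = -534$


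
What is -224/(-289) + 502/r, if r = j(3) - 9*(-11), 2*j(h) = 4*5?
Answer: 169494/31501 ≈ 5.3806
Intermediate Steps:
j(h) = 10 (j(h) = (4*5)/2 = (½)*20 = 10)
r = 109 (r = 10 - 9*(-11) = 10 + 99 = 109)
-224/(-289) + 502/r = -224/(-289) + 502/109 = -224*(-1/289) + 502*(1/109) = 224/289 + 502/109 = 169494/31501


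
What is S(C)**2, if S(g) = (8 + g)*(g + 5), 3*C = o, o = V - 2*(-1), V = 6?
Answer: 541696/81 ≈ 6687.6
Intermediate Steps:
o = 8 (o = 6 - 2*(-1) = 6 + 2 = 8)
C = 8/3 (C = (1/3)*8 = 8/3 ≈ 2.6667)
S(g) = (5 + g)*(8 + g) (S(g) = (8 + g)*(5 + g) = (5 + g)*(8 + g))
S(C)**2 = (40 + (8/3)**2 + 13*(8/3))**2 = (40 + 64/9 + 104/3)**2 = (736/9)**2 = 541696/81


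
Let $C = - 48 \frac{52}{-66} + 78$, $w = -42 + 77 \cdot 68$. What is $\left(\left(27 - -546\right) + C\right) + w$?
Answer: $\frac{64711}{11} \approx 5882.8$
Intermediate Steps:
$w = 5194$ ($w = -42 + 5236 = 5194$)
$C = \frac{1274}{11}$ ($C = - 48 \cdot 52 \left(- \frac{1}{66}\right) + 78 = \left(-48\right) \left(- \frac{26}{33}\right) + 78 = \frac{416}{11} + 78 = \frac{1274}{11} \approx 115.82$)
$\left(\left(27 - -546\right) + C\right) + w = \left(\left(27 - -546\right) + \frac{1274}{11}\right) + 5194 = \left(\left(27 + 546\right) + \frac{1274}{11}\right) + 5194 = \left(573 + \frac{1274}{11}\right) + 5194 = \frac{7577}{11} + 5194 = \frac{64711}{11}$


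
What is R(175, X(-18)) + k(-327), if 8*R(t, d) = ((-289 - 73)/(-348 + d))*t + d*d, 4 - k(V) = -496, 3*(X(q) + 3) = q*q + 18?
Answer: 3931427/1896 ≈ 2073.5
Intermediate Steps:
X(q) = 3 + q²/3 (X(q) = -3 + (q*q + 18)/3 = -3 + (q² + 18)/3 = -3 + (18 + q²)/3 = -3 + (6 + q²/3) = 3 + q²/3)
k(V) = 500 (k(V) = 4 - 1*(-496) = 4 + 496 = 500)
R(t, d) = d²/8 - 181*t/(4*(-348 + d)) (R(t, d) = (((-289 - 73)/(-348 + d))*t + d*d)/8 = ((-362/(-348 + d))*t + d²)/8 = (-362*t/(-348 + d) + d²)/8 = (d² - 362*t/(-348 + d))/8 = d²/8 - 181*t/(4*(-348 + d)))
R(175, X(-18)) + k(-327) = ((3 + (⅓)*(-18)²)³ - 362*175 - 348*(3 + (⅓)*(-18)²)²)/(8*(-348 + (3 + (⅓)*(-18)²))) + 500 = ((3 + (⅓)*324)³ - 63350 - 348*(3 + (⅓)*324)²)/(8*(-348 + (3 + (⅓)*324))) + 500 = ((3 + 108)³ - 63350 - 348*(3 + 108)²)/(8*(-348 + (3 + 108))) + 500 = (111³ - 63350 - 348*111²)/(8*(-348 + 111)) + 500 = (⅛)*(1367631 - 63350 - 348*12321)/(-237) + 500 = (⅛)*(-1/237)*(1367631 - 63350 - 4287708) + 500 = (⅛)*(-1/237)*(-2983427) + 500 = 2983427/1896 + 500 = 3931427/1896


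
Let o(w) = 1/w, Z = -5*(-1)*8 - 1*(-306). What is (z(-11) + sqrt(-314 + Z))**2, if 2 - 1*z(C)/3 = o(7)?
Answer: 3089/49 + 312*sqrt(2)/7 ≈ 126.07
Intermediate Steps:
Z = 346 (Z = 5*8 + 306 = 40 + 306 = 346)
z(C) = 39/7 (z(C) = 6 - 3/7 = 39/7)
(z(-11) + sqrt(-314 + Z))**2 = (39/7 + sqrt(-314 + 346))**2 = (39/7 + sqrt(32))**2 = (39/7 + 4*sqrt(2))**2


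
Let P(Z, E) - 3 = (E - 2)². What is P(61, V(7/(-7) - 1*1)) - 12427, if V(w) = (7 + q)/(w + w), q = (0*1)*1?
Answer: -198559/16 ≈ -12410.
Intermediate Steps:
q = 0 (q = 0*1 = 0)
V(w) = 7/(2*w) (V(w) = (7 + 0)/(w + w) = 7/((2*w)) = 7*(1/(2*w)) = 7/(2*w))
P(Z, E) = 3 + (-2 + E)² (P(Z, E) = 3 + (E - 2)² = 3 + (-2 + E)²)
P(61, V(7/(-7) - 1*1)) - 12427 = (3 + (-2 + 7/(2*(7/(-7) - 1*1)))²) - 12427 = (3 + (-2 + 7/(2*(7*(-⅐) - 1)))²) - 12427 = (3 + (-2 + 7/(2*(-1 - 1)))²) - 12427 = (3 + (-2 + (7/2)/(-2))²) - 12427 = (3 + (-2 + (7/2)*(-½))²) - 12427 = (3 + (-2 - 7/4)²) - 12427 = (3 + (-15/4)²) - 12427 = (3 + 225/16) - 12427 = 273/16 - 12427 = -198559/16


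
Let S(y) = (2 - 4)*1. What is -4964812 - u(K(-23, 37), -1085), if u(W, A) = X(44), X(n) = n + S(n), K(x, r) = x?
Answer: -4964854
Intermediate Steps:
S(y) = -2 (S(y) = -2*1 = -2)
X(n) = -2 + n (X(n) = n - 2 = -2 + n)
u(W, A) = 42 (u(W, A) = -2 + 44 = 42)
-4964812 - u(K(-23, 37), -1085) = -4964812 - 1*42 = -4964812 - 42 = -4964854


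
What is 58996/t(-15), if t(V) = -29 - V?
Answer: -4214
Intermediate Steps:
58996/t(-15) = 58996/(-29 - 1*(-15)) = 58996/(-29 + 15) = 58996/(-14) = 58996*(-1/14) = -4214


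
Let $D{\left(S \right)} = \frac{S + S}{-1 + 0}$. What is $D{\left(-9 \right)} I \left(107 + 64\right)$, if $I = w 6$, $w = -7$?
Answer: $-129276$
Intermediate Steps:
$I = -42$ ($I = \left(-7\right) 6 = -42$)
$D{\left(S \right)} = - 2 S$ ($D{\left(S \right)} = \frac{2 S}{-1} = 2 S \left(-1\right) = - 2 S$)
$D{\left(-9 \right)} I \left(107 + 64\right) = \left(-2\right) \left(-9\right) \left(-42\right) \left(107 + 64\right) = 18 \left(-42\right) 171 = \left(-756\right) 171 = -129276$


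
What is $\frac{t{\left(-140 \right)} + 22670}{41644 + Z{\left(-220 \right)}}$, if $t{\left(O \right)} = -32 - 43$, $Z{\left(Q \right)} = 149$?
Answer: $\frac{22595}{41793} \approx 0.54064$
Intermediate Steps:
$t{\left(O \right)} = -75$ ($t{\left(O \right)} = -32 - 43 = -75$)
$\frac{t{\left(-140 \right)} + 22670}{41644 + Z{\left(-220 \right)}} = \frac{-75 + 22670}{41644 + 149} = \frac{22595}{41793}$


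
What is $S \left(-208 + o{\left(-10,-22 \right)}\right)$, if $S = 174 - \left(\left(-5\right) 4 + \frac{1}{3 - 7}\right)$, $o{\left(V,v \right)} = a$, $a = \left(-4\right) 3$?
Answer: $-42735$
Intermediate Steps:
$a = -12$
$o{\left(V,v \right)} = -12$
$S = \frac{777}{4}$ ($S = 174 - \left(-20 + \frac{1}{-4}\right) = 174 - \left(-20 - \frac{1}{4}\right) = 174 - - \frac{81}{4} = 174 + \frac{81}{4} = \frac{777}{4} \approx 194.25$)
$S \left(-208 + o{\left(-10,-22 \right)}\right) = \frac{777 \left(-208 - 12\right)}{4} = \frac{777}{4} \left(-220\right) = -42735$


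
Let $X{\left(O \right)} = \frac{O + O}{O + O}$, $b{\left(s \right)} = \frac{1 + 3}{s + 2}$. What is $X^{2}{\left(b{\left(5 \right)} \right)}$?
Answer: $1$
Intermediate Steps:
$b{\left(s \right)} = \frac{4}{2 + s}$
$X{\left(O \right)} = 1$ ($X{\left(O \right)} = \frac{2 O}{2 O} = 2 O \frac{1}{2 O} = 1$)
$X^{2}{\left(b{\left(5 \right)} \right)} = 1^{2} = 1$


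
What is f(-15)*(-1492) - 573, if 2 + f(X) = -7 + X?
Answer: 35235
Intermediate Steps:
f(X) = -9 + X (f(X) = -2 + (-7 + X) = -9 + X)
f(-15)*(-1492) - 573 = (-9 - 15)*(-1492) - 573 = -24*(-1492) - 573 = 35808 - 573 = 35235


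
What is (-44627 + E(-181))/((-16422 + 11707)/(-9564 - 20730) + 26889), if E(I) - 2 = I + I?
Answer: -1362836178/814580081 ≈ -1.6731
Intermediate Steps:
E(I) = 2 + 2*I (E(I) = 2 + (I + I) = 2 + 2*I)
(-44627 + E(-181))/((-16422 + 11707)/(-9564 - 20730) + 26889) = (-44627 + (2 + 2*(-181)))/((-16422 + 11707)/(-9564 - 20730) + 26889) = (-44627 + (2 - 362))/(-4715/(-30294) + 26889) = (-44627 - 360)/(-4715*(-1/30294) + 26889) = -44987/(4715/30294 + 26889) = -44987/814580081/30294 = -44987*30294/814580081 = -1362836178/814580081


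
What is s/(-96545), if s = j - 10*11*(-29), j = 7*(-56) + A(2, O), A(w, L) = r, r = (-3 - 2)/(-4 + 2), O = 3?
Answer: -5601/193090 ≈ -0.029007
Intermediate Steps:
r = 5/2 (r = -5/(-2) = -5*(-½) = 5/2 ≈ 2.5000)
A(w, L) = 5/2
j = -779/2 (j = 7*(-56) + 5/2 = -392 + 5/2 = -779/2 ≈ -389.50)
s = 5601/2 (s = -779/2 - 10*11*(-29) = -779/2 - 110*(-29) = -779/2 - 1*(-3190) = -779/2 + 3190 = 5601/2 ≈ 2800.5)
s/(-96545) = (5601/2)/(-96545) = (5601/2)*(-1/96545) = -5601/193090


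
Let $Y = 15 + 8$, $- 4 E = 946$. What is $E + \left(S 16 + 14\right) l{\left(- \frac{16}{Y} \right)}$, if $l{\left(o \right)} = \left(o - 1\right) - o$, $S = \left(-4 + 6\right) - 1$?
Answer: $- \frac{533}{2} \approx -266.5$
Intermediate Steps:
$E = - \frac{473}{2}$ ($E = \left(- \frac{1}{4}\right) 946 = - \frac{473}{2} \approx -236.5$)
$Y = 23$
$S = 1$ ($S = 2 - 1 = 1$)
$l{\left(o \right)} = -1$ ($l{\left(o \right)} = \left(-1 + o\right) - o = -1$)
$E + \left(S 16 + 14\right) l{\left(- \frac{16}{Y} \right)} = - \frac{473}{2} + \left(1 \cdot 16 + 14\right) \left(-1\right) = - \frac{473}{2} + \left(16 + 14\right) \left(-1\right) = - \frac{473}{2} + 30 \left(-1\right) = - \frac{473}{2} - 30 = - \frac{533}{2}$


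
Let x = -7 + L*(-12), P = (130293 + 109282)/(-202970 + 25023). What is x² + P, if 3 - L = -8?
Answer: 491124916/25421 ≈ 19320.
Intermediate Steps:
L = 11 (L = 3 - 1*(-8) = 3 + 8 = 11)
P = -34225/25421 (P = 239575/(-177947) = 239575*(-1/177947) = -34225/25421 ≈ -1.3463)
x = -139 (x = -7 + 11*(-12) = -7 - 132 = -139)
x² + P = (-139)² - 34225/25421 = 19321 - 34225/25421 = 491124916/25421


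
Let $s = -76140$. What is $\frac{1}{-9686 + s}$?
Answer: $- \frac{1}{85826} \approx -1.1651 \cdot 10^{-5}$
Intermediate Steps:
$\frac{1}{-9686 + s} = \frac{1}{-9686 - 76140} = \frac{1}{-85826} = - \frac{1}{85826}$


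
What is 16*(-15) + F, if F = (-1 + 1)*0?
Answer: -240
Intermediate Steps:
F = 0 (F = 0*0 = 0)
16*(-15) + F = 16*(-15) + 0 = -240 + 0 = -240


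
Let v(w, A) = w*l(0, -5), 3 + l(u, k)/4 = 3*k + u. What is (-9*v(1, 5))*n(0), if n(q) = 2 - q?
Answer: 1296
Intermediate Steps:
l(u, k) = -12 + 4*u + 12*k (l(u, k) = -12 + 4*(3*k + u) = -12 + 4*(u + 3*k) = -12 + (4*u + 12*k) = -12 + 4*u + 12*k)
v(w, A) = -72*w (v(w, A) = w*(-12 + 4*0 + 12*(-5)) = w*(-12 + 0 - 60) = w*(-72) = -72*w)
(-9*v(1, 5))*n(0) = (-(-648))*(2 - 1*0) = (-9*(-72))*(2 + 0) = 648*2 = 1296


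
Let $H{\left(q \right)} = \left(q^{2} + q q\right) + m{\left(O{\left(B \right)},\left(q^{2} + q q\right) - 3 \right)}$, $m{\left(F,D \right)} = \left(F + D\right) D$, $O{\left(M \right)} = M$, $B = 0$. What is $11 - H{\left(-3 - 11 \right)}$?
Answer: $-151702$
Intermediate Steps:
$m{\left(F,D \right)} = D \left(D + F\right)$ ($m{\left(F,D \right)} = \left(D + F\right) D = D \left(D + F\right)$)
$H{\left(q \right)} = \left(-3 + 2 q^{2}\right)^{2} + 2 q^{2}$ ($H{\left(q \right)} = \left(q^{2} + q q\right) + \left(\left(q^{2} + q q\right) - 3\right) \left(\left(\left(q^{2} + q q\right) - 3\right) + 0\right) = \left(q^{2} + q^{2}\right) + \left(\left(q^{2} + q^{2}\right) - 3\right) \left(\left(\left(q^{2} + q^{2}\right) - 3\right) + 0\right) = 2 q^{2} + \left(2 q^{2} - 3\right) \left(\left(2 q^{2} - 3\right) + 0\right) = 2 q^{2} + \left(-3 + 2 q^{2}\right) \left(\left(-3 + 2 q^{2}\right) + 0\right) = 2 q^{2} + \left(-3 + 2 q^{2}\right) \left(-3 + 2 q^{2}\right) = 2 q^{2} + \left(-3 + 2 q^{2}\right)^{2} = \left(-3 + 2 q^{2}\right)^{2} + 2 q^{2}$)
$11 - H{\left(-3 - 11 \right)} = 11 - \left(9 - 10 \left(-3 - 11\right)^{2} + 4 \left(-3 - 11\right)^{4}\right) = 11 - \left(9 - 10 \left(-14\right)^{2} + 4 \left(-14\right)^{4}\right) = 11 - \left(9 - 1960 + 4 \cdot 38416\right) = 11 - \left(9 - 1960 + 153664\right) = 11 - 151713 = -151702$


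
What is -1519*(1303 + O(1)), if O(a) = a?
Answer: -1980776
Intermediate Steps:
-1519*(1303 + O(1)) = -1519*(1303 + 1) = -1519*1304 = -1980776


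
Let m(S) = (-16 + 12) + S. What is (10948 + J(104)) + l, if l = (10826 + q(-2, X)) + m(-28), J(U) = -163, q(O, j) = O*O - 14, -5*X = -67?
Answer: 21569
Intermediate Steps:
X = 67/5 (X = -1/5*(-67) = 67/5 ≈ 13.400)
q(O, j) = -14 + O**2 (q(O, j) = O**2 - 14 = -14 + O**2)
m(S) = -4 + S
l = 10784 (l = (10826 + (-14 + (-2)**2)) + (-4 - 28) = (10826 + (-14 + 4)) - 32 = (10826 - 10) - 32 = 10816 - 32 = 10784)
(10948 + J(104)) + l = (10948 - 163) + 10784 = 10785 + 10784 = 21569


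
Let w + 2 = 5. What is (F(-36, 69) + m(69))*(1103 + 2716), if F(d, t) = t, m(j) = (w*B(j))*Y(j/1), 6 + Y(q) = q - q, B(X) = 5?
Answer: -80199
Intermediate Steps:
w = 3 (w = -2 + 5 = 3)
Y(q) = -6 (Y(q) = -6 + (q - q) = -6 + 0 = -6)
m(j) = -90 (m(j) = (3*5)*(-6) = 15*(-6) = -90)
(F(-36, 69) + m(69))*(1103 + 2716) = (69 - 90)*(1103 + 2716) = -21*3819 = -80199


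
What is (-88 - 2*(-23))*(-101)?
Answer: 4242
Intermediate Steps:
(-88 - 2*(-23))*(-101) = (-88 + 46)*(-101) = -42*(-101) = 4242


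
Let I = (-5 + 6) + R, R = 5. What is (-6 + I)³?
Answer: 0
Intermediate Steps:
I = 6 (I = (-5 + 6) + 5 = 1 + 5 = 6)
(-6 + I)³ = (-6 + 6)³ = 0³ = 0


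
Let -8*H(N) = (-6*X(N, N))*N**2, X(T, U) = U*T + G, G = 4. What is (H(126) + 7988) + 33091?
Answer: 189124239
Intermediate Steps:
X(T, U) = 4 + T*U (X(T, U) = U*T + 4 = T*U + 4 = 4 + T*U)
H(N) = -N**2*(-24 - 6*N**2)/8 (H(N) = -(-6*(4 + N*N))*N**2/8 = -(-6*(4 + N**2))*N**2/8 = -(-24 - 6*N**2)*N**2/8 = -N**2*(-24 - 6*N**2)/8)
(H(126) + 7988) + 33091 = ((3/4)*126**2*(4 + 126**2) + 7988) + 33091 = ((3/4)*15876*(4 + 15876) + 7988) + 33091 = ((3/4)*15876*15880 + 7988) + 33091 = (189083160 + 7988) + 33091 = 189091148 + 33091 = 189124239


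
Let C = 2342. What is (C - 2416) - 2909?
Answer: -2983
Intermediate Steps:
(C - 2416) - 2909 = (2342 - 2416) - 2909 = -74 - 2909 = -2983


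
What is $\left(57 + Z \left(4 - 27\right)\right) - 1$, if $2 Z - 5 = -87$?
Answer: $999$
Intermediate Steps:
$Z = -41$ ($Z = \frac{5}{2} + \frac{1}{2} \left(-87\right) = \frac{5}{2} - \frac{87}{2} = -41$)
$\left(57 + Z \left(4 - 27\right)\right) - 1 = \left(57 - 41 \left(4 - 27\right)\right) - 1 = \left(57 - -943\right) - 1 = \left(57 + 943\right) - 1 = 1000 - 1 = 999$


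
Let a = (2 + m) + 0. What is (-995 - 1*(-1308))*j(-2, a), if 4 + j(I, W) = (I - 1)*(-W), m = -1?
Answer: -313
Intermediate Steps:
a = 1 (a = (2 - 1) + 0 = 1 + 0 = 1)
j(I, W) = -4 - W*(-1 + I) (j(I, W) = -4 + (I - 1)*(-W) = -4 + (-1 + I)*(-W) = -4 - W*(-1 + I))
(-995 - 1*(-1308))*j(-2, a) = (-995 - 1*(-1308))*(-4 + 1 - 1*(-2)*1) = (-995 + 1308)*(-4 + 1 + 2) = 313*(-1) = -313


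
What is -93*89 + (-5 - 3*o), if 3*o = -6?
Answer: -8276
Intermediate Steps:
o = -2 (o = (⅓)*(-6) = -2)
-93*89 + (-5 - 3*o) = -93*89 + (-5 - 3*(-2)) = -8277 + (-5 + 6) = -8277 + 1 = -8276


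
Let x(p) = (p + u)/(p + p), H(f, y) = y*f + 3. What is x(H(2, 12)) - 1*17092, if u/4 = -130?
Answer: -923461/54 ≈ -17101.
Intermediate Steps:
H(f, y) = 3 + f*y (H(f, y) = f*y + 3 = 3 + f*y)
u = -520 (u = 4*(-130) = -520)
x(p) = (-520 + p)/(2*p) (x(p) = (p - 520)/(p + p) = (-520 + p)/((2*p)) = (-520 + p)*(1/(2*p)) = (-520 + p)/(2*p))
x(H(2, 12)) - 1*17092 = (-520 + (3 + 2*12))/(2*(3 + 2*12)) - 1*17092 = (-520 + (3 + 24))/(2*(3 + 24)) - 17092 = (1/2)*(-520 + 27)/27 - 17092 = (1/2)*(1/27)*(-493) - 17092 = -493/54 - 17092 = -923461/54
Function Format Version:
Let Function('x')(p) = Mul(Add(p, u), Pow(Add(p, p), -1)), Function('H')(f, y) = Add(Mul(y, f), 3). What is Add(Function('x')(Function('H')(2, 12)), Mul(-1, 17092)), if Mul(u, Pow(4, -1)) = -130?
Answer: Rational(-923461, 54) ≈ -17101.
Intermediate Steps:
Function('H')(f, y) = Add(3, Mul(f, y)) (Function('H')(f, y) = Add(Mul(f, y), 3) = Add(3, Mul(f, y)))
u = -520 (u = Mul(4, -130) = -520)
Function('x')(p) = Mul(Rational(1, 2), Pow(p, -1), Add(-520, p)) (Function('x')(p) = Mul(Add(p, -520), Pow(Add(p, p), -1)) = Mul(Add(-520, p), Pow(Mul(2, p), -1)) = Mul(Add(-520, p), Mul(Rational(1, 2), Pow(p, -1))) = Mul(Rational(1, 2), Pow(p, -1), Add(-520, p)))
Add(Function('x')(Function('H')(2, 12)), Mul(-1, 17092)) = Add(Mul(Rational(1, 2), Pow(Add(3, Mul(2, 12)), -1), Add(-520, Add(3, Mul(2, 12)))), Mul(-1, 17092)) = Add(Mul(Rational(1, 2), Pow(Add(3, 24), -1), Add(-520, Add(3, 24))), -17092) = Add(Mul(Rational(1, 2), Pow(27, -1), Add(-520, 27)), -17092) = Add(Mul(Rational(1, 2), Rational(1, 27), -493), -17092) = Add(Rational(-493, 54), -17092) = Rational(-923461, 54)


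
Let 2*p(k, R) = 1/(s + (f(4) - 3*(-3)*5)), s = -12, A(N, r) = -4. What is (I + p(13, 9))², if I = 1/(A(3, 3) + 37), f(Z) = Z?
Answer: 11449/5963364 ≈ 0.0019199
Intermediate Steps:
I = 1/33 (I = 1/(-4 + 37) = 1/33 ≈ 0.030303)
p(k, R) = 1/74 (p(k, R) = 1/(2*(-12 + (4 - 3*(-3)*5))) = 1/(2*(-12 + (4 + 9*5))) = 1/(2*(-12 + (4 + 45))) = 1/(2*(-12 + 49)) = (½)/37 = (½)*(1/37) = 1/74)
(I + p(13, 9))² = (1/33 + 1/74)² = (107/2442)² = 11449/5963364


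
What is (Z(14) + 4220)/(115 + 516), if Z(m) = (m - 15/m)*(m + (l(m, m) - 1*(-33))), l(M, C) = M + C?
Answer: 72655/8834 ≈ 8.2245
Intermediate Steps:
l(M, C) = C + M
Z(m) = (33 + 3*m)*(m - 15/m) (Z(m) = (m - 15/m)*(m + ((m + m) - 1*(-33))) = (m - 15/m)*(m + (2*m + 33)) = (m - 15/m)*(m + (33 + 2*m)) = (m - 15/m)*(33 + 3*m) = (33 + 3*m)*(m - 15/m))
(Z(14) + 4220)/(115 + 516) = ((-45 - 495/14 + 3*14² + 33*14) + 4220)/(115 + 516) = ((-45 - 495*1/14 + 3*196 + 462) + 4220)/631 = ((-45 - 495/14 + 588 + 462) + 4220)*(1/631) = (13575/14 + 4220)*(1/631) = (72655/14)*(1/631) = 72655/8834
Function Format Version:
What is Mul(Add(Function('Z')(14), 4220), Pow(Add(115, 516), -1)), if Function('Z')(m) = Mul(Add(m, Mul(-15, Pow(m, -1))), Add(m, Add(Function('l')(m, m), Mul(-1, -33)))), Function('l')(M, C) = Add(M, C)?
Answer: Rational(72655, 8834) ≈ 8.2245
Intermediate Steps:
Function('l')(M, C) = Add(C, M)
Function('Z')(m) = Mul(Add(33, Mul(3, m)), Add(m, Mul(-15, Pow(m, -1)))) (Function('Z')(m) = Mul(Add(m, Mul(-15, Pow(m, -1))), Add(m, Add(Add(m, m), Mul(-1, -33)))) = Mul(Add(m, Mul(-15, Pow(m, -1))), Add(m, Add(Mul(2, m), 33))) = Mul(Add(m, Mul(-15, Pow(m, -1))), Add(m, Add(33, Mul(2, m)))) = Mul(Add(m, Mul(-15, Pow(m, -1))), Add(33, Mul(3, m))) = Mul(Add(33, Mul(3, m)), Add(m, Mul(-15, Pow(m, -1)))))
Mul(Add(Function('Z')(14), 4220), Pow(Add(115, 516), -1)) = Mul(Add(Add(-45, Mul(-495, Pow(14, -1)), Mul(3, Pow(14, 2)), Mul(33, 14)), 4220), Pow(Add(115, 516), -1)) = Mul(Add(Add(-45, Mul(-495, Rational(1, 14)), Mul(3, 196), 462), 4220), Pow(631, -1)) = Mul(Add(Add(-45, Rational(-495, 14), 588, 462), 4220), Rational(1, 631)) = Mul(Add(Rational(13575, 14), 4220), Rational(1, 631)) = Mul(Rational(72655, 14), Rational(1, 631)) = Rational(72655, 8834)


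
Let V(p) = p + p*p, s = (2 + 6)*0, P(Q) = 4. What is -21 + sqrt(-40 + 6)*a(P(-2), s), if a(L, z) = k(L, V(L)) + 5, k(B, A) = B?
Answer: -21 + 9*I*sqrt(34) ≈ -21.0 + 52.479*I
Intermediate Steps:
s = 0 (s = 8*0 = 0)
V(p) = p + p**2
a(L, z) = 5 + L (a(L, z) = L + 5 = 5 + L)
-21 + sqrt(-40 + 6)*a(P(-2), s) = -21 + sqrt(-40 + 6)*(5 + 4) = -21 + sqrt(-34)*9 = -21 + (I*sqrt(34))*9 = -21 + 9*I*sqrt(34)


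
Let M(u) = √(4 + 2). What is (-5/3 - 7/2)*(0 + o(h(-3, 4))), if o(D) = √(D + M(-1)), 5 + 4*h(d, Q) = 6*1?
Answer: -31*√(1 + 4*√6)/12 ≈ -8.4889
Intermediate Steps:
h(d, Q) = ¼ (h(d, Q) = -5/4 + (6*1)/4 = -5/4 + (¼)*6 = -5/4 + 3/2 = ¼)
M(u) = √6
o(D) = √(D + √6)
(-5/3 - 7/2)*(0 + o(h(-3, 4))) = (-5/3 - 7/2)*(0 + √(¼ + √6)) = (-5*⅓ - 7*½)*√(¼ + √6) = (-5/3 - 7/2)*√(¼ + √6) = -31*√(¼ + √6)/6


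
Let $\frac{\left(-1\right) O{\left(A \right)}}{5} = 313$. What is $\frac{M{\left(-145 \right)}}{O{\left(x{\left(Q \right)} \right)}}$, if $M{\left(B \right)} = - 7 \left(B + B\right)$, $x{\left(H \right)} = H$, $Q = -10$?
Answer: $- \frac{406}{313} \approx -1.2971$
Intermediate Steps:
$O{\left(A \right)} = -1565$ ($O{\left(A \right)} = \left(-5\right) 313 = -1565$)
$M{\left(B \right)} = - 14 B$ ($M{\left(B \right)} = - 7 \cdot 2 B = - 14 B$)
$\frac{M{\left(-145 \right)}}{O{\left(x{\left(Q \right)} \right)}} = \frac{\left(-14\right) \left(-145\right)}{-1565} = 2030 \left(- \frac{1}{1565}\right) = - \frac{406}{313}$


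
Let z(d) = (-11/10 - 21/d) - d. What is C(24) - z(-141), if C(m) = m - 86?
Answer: -94963/470 ≈ -202.05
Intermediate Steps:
C(m) = -86 + m
z(d) = -11/10 - d - 21/d (z(d) = (-11*1/10 - 21/d) - d = (-11/10 - 21/d) - d = -11/10 - d - 21/d)
C(24) - z(-141) = (-86 + 24) - (-11/10 - 1*(-141) - 21/(-141)) = -62 - (-11/10 + 141 - 21*(-1/141)) = -62 - (-11/10 + 141 + 7/47) = -62 - 1*65823/470 = -62 - 65823/470 = -94963/470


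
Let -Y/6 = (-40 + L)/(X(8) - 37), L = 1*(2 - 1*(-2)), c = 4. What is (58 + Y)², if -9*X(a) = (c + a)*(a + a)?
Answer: 90288004/30625 ≈ 2948.2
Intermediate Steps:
X(a) = -2*a*(4 + a)/9 (X(a) = -(4 + a)*(a + a)/9 = -(4 + a)*2*a/9 = -2*a*(4 + a)/9)
L = 4 (L = 1*(2 + 2) = 1*4 = 4)
Y = -648/175 (Y = -6*(-40 + 4)/(-2/9*8*(4 + 8) - 37) = -(-216)/(-2/9*8*12 - 37) = -(-216)/(-64/3 - 37) = -(-216)/(-175/3) = -(-216)*(-3)/175 = -6*108/175 = -648/175 ≈ -3.7029)
(58 + Y)² = (58 - 648/175)² = (9502/175)² = 90288004/30625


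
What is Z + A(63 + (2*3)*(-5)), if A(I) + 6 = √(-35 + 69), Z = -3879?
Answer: -3885 + √34 ≈ -3879.2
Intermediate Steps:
A(I) = -6 + √34 (A(I) = -6 + √(-35 + 69) = -6 + √34)
Z + A(63 + (2*3)*(-5)) = -3879 + (-6 + √34) = -3885 + √34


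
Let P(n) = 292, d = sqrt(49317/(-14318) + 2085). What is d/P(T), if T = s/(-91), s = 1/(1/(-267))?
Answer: sqrt(426729562734)/4180856 ≈ 0.15625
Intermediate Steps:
s = -267 (s = 1/(-1/267) = -267)
d = sqrt(426729562734)/14318 (d = sqrt(49317*(-1/14318) + 2085) = sqrt(-49317/14318 + 2085) = sqrt(29803713/14318) = sqrt(426729562734)/14318 ≈ 45.624)
T = 267/91 (T = -267/(-91) = -267*(-1/91) = 267/91 ≈ 2.9341)
d/P(T) = (sqrt(426729562734)/14318)/292 = (sqrt(426729562734)/14318)*(1/292) = sqrt(426729562734)/4180856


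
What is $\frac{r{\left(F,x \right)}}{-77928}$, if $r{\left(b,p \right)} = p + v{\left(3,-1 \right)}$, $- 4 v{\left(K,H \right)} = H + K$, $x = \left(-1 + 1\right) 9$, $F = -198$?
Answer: $\frac{1}{155856} \approx 6.4162 \cdot 10^{-6}$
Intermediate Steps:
$x = 0$ ($x = 0 \cdot 9 = 0$)
$v{\left(K,H \right)} = - \frac{H}{4} - \frac{K}{4}$ ($v{\left(K,H \right)} = - \frac{H + K}{4} = - \frac{H}{4} - \frac{K}{4}$)
$r{\left(b,p \right)} = - \frac{1}{2} + p$ ($r{\left(b,p \right)} = p - \frac{1}{2} = - \frac{1}{2} + p$)
$\frac{r{\left(F,x \right)}}{-77928} = \frac{- \frac{1}{2} + 0}{-77928} = \left(- \frac{1}{2}\right) \left(- \frac{1}{77928}\right) = \frac{1}{155856}$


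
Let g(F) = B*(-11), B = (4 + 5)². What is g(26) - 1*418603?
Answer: -419494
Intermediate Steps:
B = 81 (B = 9² = 81)
g(F) = -891 (g(F) = 81*(-11) = -891)
g(26) - 1*418603 = -891 - 1*418603 = -891 - 418603 = -419494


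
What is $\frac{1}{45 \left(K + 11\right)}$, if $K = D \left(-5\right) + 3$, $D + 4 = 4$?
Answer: $\frac{1}{630} \approx 0.0015873$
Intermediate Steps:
$D = 0$ ($D = -4 + 4 = 0$)
$K = 3$ ($K = 0 \left(-5\right) + 3 = 0 + 3 = 3$)
$\frac{1}{45 \left(K + 11\right)} = \frac{1}{45 \left(3 + 11\right)} = \frac{1}{45 \cdot 14} = \frac{1}{630}$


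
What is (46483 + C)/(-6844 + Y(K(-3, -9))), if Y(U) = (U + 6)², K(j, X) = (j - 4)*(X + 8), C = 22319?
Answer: -22934/2225 ≈ -10.307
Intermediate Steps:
K(j, X) = (-4 + j)*(8 + X)
Y(U) = (6 + U)²
(46483 + C)/(-6844 + Y(K(-3, -9))) = (46483 + 22319)/(-6844 + (6 + (-32 - 4*(-9) + 8*(-3) - 9*(-3)))²) = 68802/(-6844 + (6 + (-32 + 36 - 24 + 27))²) = 68802/(-6844 + (6 + 7)²) = 68802/(-6844 + 13²) = 68802/(-6844 + 169) = 68802/(-6675) = 68802*(-1/6675) = -22934/2225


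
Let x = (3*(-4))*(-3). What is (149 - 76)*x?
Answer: 2628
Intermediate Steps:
x = 36 (x = -12*(-3) = 36)
(149 - 76)*x = (149 - 76)*36 = 73*36 = 2628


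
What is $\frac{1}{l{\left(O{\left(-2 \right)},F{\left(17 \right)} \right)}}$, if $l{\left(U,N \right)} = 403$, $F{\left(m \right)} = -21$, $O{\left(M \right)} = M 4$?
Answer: $\frac{1}{403} \approx 0.0024814$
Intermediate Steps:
$O{\left(M \right)} = 4 M$
$\frac{1}{l{\left(O{\left(-2 \right)},F{\left(17 \right)} \right)}} = \frac{1}{403}$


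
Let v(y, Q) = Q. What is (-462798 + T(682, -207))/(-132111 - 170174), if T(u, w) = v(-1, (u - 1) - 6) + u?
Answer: 461441/302285 ≈ 1.5265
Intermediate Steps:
T(u, w) = -7 + 2*u (T(u, w) = ((u - 1) - 6) + u = ((-1 + u) - 6) + u = (-7 + u) + u = -7 + 2*u)
(-462798 + T(682, -207))/(-132111 - 170174) = (-462798 + (-7 + 2*682))/(-132111 - 170174) = (-462798 + (-7 + 1364))/(-302285) = (-462798 + 1357)*(-1/302285) = -461441*(-1/302285) = 461441/302285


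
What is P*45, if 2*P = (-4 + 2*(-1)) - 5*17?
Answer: -4095/2 ≈ -2047.5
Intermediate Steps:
P = -91/2 (P = ((-4 + 2*(-1)) - 5*17)/2 = ((-4 - 2) - 85)/2 = (-6 - 85)/2 = (½)*(-91) = -91/2 ≈ -45.500)
P*45 = -91/2*45 = -4095/2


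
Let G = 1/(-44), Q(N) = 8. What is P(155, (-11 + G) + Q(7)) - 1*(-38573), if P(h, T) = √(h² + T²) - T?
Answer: 1697345/44 + √46530089/44 ≈ 38731.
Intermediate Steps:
G = -1/44 ≈ -0.022727
P(h, T) = √(T² + h²) - T
P(155, (-11 + G) + Q(7)) - 1*(-38573) = (√(((-11 - 1/44) + 8)² + 155²) - ((-11 - 1/44) + 8)) - 1*(-38573) = (√((-485/44 + 8)² + 24025) - (-485/44 + 8)) + 38573 = (√((-133/44)² + 24025) - 1*(-133/44)) + 38573 = (√(17689/1936 + 24025) + 133/44) + 38573 = (√(46530089/1936) + 133/44) + 38573 = (√46530089/44 + 133/44) + 38573 = (133/44 + √46530089/44) + 38573 = 1697345/44 + √46530089/44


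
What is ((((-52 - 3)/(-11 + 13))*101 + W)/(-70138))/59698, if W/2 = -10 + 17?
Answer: 5527/8374196648 ≈ 6.6000e-7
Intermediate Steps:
W = 14 (W = 2*(-10 + 17) = 2*7 = 14)
((((-52 - 3)/(-11 + 13))*101 + W)/(-70138))/59698 = ((((-52 - 3)/(-11 + 13))*101 + 14)/(-70138))/59698 = ((-55/2*101 + 14)*(-1/70138))*(1/59698) = ((-5555/2 + 14)*(-1/70138))*(1/59698) = -5527/2*(-1/70138)*(1/59698) = (5527/140276)*(1/59698) = 5527/8374196648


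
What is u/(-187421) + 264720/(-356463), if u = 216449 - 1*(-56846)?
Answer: -49011214235/22269550641 ≈ -2.2008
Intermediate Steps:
u = 273295 (u = 216449 + 56846 = 273295)
u/(-187421) + 264720/(-356463) = 273295/(-187421) + 264720/(-356463) = 273295*(-1/187421) + 264720*(-1/356463) = -273295/187421 - 88240/118821 = -49011214235/22269550641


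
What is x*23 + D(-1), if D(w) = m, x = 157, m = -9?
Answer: 3602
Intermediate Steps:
D(w) = -9
x*23 + D(-1) = 157*23 - 9 = 3611 - 9 = 3602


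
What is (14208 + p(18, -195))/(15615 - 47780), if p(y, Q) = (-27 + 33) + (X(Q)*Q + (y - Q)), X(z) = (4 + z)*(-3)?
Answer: 97308/32165 ≈ 3.0253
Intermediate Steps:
X(z) = -12 - 3*z
p(y, Q) = 6 + y - Q + Q*(-12 - 3*Q) (p(y, Q) = (-27 + 33) + ((-12 - 3*Q)*Q + (y - Q)) = 6 + (Q*(-12 - 3*Q) + (y - Q)) = 6 + (y - Q + Q*(-12 - 3*Q)) = 6 + y - Q + Q*(-12 - 3*Q))
(14208 + p(18, -195))/(15615 - 47780) = (14208 + (6 + 18 - 1*(-195) - 3*(-195)*(4 - 195)))/(15615 - 47780) = (14208 + (6 + 18 + 195 - 3*(-195)*(-191)))/(-32165) = (14208 + (6 + 18 + 195 - 111735))*(-1/32165) = (14208 - 111516)*(-1/32165) = -97308*(-1/32165) = 97308/32165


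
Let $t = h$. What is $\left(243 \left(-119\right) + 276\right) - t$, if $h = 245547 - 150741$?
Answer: $-123447$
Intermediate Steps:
$h = 94806$
$t = 94806$
$\left(243 \left(-119\right) + 276\right) - t = \left(243 \left(-119\right) + 276\right) - 94806 = \left(-28917 + 276\right) - 94806 = -28641 - 94806 = -123447$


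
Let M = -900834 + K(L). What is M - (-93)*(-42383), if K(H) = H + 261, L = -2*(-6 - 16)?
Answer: -4842148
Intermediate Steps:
L = 44 (L = -2*(-22) = 44)
K(H) = 261 + H
M = -900529 (M = -900834 + (261 + 44) = -900834 + 305 = -900529)
M - (-93)*(-42383) = -900529 - (-93)*(-42383) = -900529 - 1*3941619 = -900529 - 3941619 = -4842148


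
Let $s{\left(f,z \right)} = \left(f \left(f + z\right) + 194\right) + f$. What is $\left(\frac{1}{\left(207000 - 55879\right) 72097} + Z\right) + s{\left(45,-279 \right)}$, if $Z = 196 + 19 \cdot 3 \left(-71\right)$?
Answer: $- \frac{154082332962653}{10895370737} \approx -14142.0$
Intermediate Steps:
$s{\left(f,z \right)} = 194 + f + f \left(f + z\right)$ ($s{\left(f,z \right)} = \left(194 + f \left(f + z\right)\right) + f = 194 + f + f \left(f + z\right)$)
$Z = -3851$ ($Z = 196 + 57 \left(-71\right) = 196 - 4047 = -3851$)
$\left(\frac{1}{\left(207000 - 55879\right) 72097} + Z\right) + s{\left(45,-279 \right)} = \left(\frac{1}{\left(207000 - 55879\right) 72097} - 3851\right) + \left(194 + 45 + 45^{2} + 45 \left(-279\right)\right) = \left(\frac{1}{151121} \cdot \frac{1}{72097} - 3851\right) + \left(194 + 45 + 2025 - 12555\right) = \left(\frac{1}{151121} \cdot \frac{1}{72097} - 3851\right) - 10291 = \left(\frac{1}{10895370737} - 3851\right) - 10291 = - \frac{41958072708186}{10895370737} - 10291 = - \frac{154082332962653}{10895370737}$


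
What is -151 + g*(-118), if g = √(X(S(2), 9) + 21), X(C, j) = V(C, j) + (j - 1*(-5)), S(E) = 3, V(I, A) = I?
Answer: -151 - 118*√38 ≈ -878.40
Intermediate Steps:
X(C, j) = 5 + C + j (X(C, j) = C + (j - 1*(-5)) = C + (j + 5) = C + (5 + j) = 5 + C + j)
g = √38 (g = √((5 + 3 + 9) + 21) = √(17 + 21) = √38 ≈ 6.1644)
-151 + g*(-118) = -151 + √38*(-118) = -151 - 118*√38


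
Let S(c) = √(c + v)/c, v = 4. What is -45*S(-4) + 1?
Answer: 1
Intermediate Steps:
S(c) = √(4 + c)/c (S(c) = √(c + 4)/c = √(4 + c)/c)
-45*S(-4) + 1 = -45*√(4 - 4)/(-4) + 1 = -(-45)*√0/4 + 1 = -(-45)*0/4 + 1 = -45*0 + 1 = 0 + 1 = 1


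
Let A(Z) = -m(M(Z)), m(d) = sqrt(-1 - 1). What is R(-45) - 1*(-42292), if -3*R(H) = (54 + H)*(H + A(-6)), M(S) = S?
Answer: 42427 + 3*I*sqrt(2) ≈ 42427.0 + 4.2426*I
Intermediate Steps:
m(d) = I*sqrt(2) (m(d) = sqrt(-2) = I*sqrt(2))
A(Z) = -I*sqrt(2)
R(H) = -(54 + H)*(H - I*sqrt(2))/3
R(-45) - 1*(-42292) = (-18*(-45) - 1/3*(-45)**2 + 18*I*sqrt(2) + (1/3)*I*(-45)*sqrt(2)) - 1*(-42292) = (810 - 1/3*2025 + 18*I*sqrt(2) - 15*I*sqrt(2)) + 42292 = (810 - 675 + 18*I*sqrt(2) - 15*I*sqrt(2)) + 42292 = (135 + 3*I*sqrt(2)) + 42292 = 42427 + 3*I*sqrt(2)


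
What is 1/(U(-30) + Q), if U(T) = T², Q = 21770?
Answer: 1/22670 ≈ 4.4111e-5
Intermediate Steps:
1/(U(-30) + Q) = 1/((-30)² + 21770) = 1/(900 + 21770) = 1/22670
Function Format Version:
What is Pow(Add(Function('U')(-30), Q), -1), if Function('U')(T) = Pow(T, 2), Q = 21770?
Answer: Rational(1, 22670) ≈ 4.4111e-5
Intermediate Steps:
Pow(Add(Function('U')(-30), Q), -1) = Pow(Add(Pow(-30, 2), 21770), -1) = Pow(Add(900, 21770), -1) = Pow(22670, -1) = Rational(1, 22670)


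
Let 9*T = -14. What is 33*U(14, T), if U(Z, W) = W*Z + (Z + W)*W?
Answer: -36652/27 ≈ -1357.5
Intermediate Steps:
T = -14/9 (T = (⅑)*(-14) = -14/9 ≈ -1.5556)
U(Z, W) = W*Z + W*(W + Z) (U(Z, W) = W*Z + (W + Z)*W = W*Z + W*(W + Z))
33*U(14, T) = 33*(-14*(-14/9 + 2*14)/9) = 33*(-14*(-14/9 + 28)/9) = 33*(-14/9*238/9) = 33*(-3332/81) = -36652/27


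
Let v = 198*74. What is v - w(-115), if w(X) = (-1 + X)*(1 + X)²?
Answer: 1522188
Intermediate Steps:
w(X) = (1 + X)²*(-1 + X)
v = 14652
v - w(-115) = 14652 - (1 - 115)²*(-1 - 115) = 14652 - (-114)²*(-116) = 14652 - 12996*(-116) = 14652 - 1*(-1507536) = 14652 + 1507536 = 1522188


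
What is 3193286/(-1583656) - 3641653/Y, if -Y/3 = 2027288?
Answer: -1706750692717/1203947551848 ≈ -1.4176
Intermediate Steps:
Y = -6081864 (Y = -3*2027288 = -6081864)
3193286/(-1583656) - 3641653/Y = 3193286/(-1583656) - 3641653/(-6081864) = 3193286*(-1/1583656) - 3641653*(-1/6081864) = -1596643/791828 + 3641653/6081864 = -1706750692717/1203947551848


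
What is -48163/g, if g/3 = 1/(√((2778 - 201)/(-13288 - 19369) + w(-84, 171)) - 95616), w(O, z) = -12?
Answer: 1535051136 - 48163*I*√4952677/1921 ≈ 1.5351e+9 - 55796.0*I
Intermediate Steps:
g = 3/(-95616 + 3*I*√4952677/1921) (g = 3/(√((2778 - 201)/(-13288 - 19369) - 12) - 95616) = 3/(√(2577/(-32657) - 12) - 95616) = 3/(√(2577*(-1/32657) - 12) - 95616) = 3/(√(-2577/32657 - 12) - 95616) = 3/(√(-394461/32657) - 95616) = 3/(3*I*√4952677/1921 - 95616) = 3/(-95616 + 3*I*√4952677/1921) ≈ -3.1376e-5 - 1.1404e-9*I)
-48163/g = -48163*(-√113*(541824*√113 - I*√43829)/1921) = -(-48163)*√113*(541824*√113 - I*√43829)/1921 = 48163*√113*(541824*√113 - I*√43829)/1921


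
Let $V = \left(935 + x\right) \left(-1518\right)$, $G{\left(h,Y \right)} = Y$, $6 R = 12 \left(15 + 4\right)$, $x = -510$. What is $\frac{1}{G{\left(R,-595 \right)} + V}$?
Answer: $- \frac{1}{645745} \approx -1.5486 \cdot 10^{-6}$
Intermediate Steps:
$R = 38$ ($R = \frac{12 \left(15 + 4\right)}{6} = \frac{12 \cdot 19}{6} = \frac{1}{6} \cdot 228 = 38$)
$V = -645150$ ($V = \left(935 - 510\right) \left(-1518\right) = 425 \left(-1518\right) = -645150$)
$\frac{1}{G{\left(R,-595 \right)} + V} = \frac{1}{-595 - 645150} = \frac{1}{-645745} = - \frac{1}{645745}$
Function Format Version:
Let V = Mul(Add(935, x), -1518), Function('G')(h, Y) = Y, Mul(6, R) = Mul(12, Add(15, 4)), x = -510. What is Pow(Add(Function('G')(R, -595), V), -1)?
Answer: Rational(-1, 645745) ≈ -1.5486e-6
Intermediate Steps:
R = 38 (R = Mul(Rational(1, 6), Mul(12, Add(15, 4))) = Mul(Rational(1, 6), Mul(12, 19)) = Mul(Rational(1, 6), 228) = 38)
V = -645150 (V = Mul(Add(935, -510), -1518) = Mul(425, -1518) = -645150)
Pow(Add(Function('G')(R, -595), V), -1) = Pow(Add(-595, -645150), -1) = Pow(-645745, -1) = Rational(-1, 645745)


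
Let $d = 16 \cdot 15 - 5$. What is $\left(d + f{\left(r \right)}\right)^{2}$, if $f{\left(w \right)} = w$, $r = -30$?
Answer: $42025$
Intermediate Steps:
$d = 235$ ($d = 240 - 5 = 235$)
$\left(d + f{\left(r \right)}\right)^{2} = \left(235 - 30\right)^{2} = 205^{2} = 42025$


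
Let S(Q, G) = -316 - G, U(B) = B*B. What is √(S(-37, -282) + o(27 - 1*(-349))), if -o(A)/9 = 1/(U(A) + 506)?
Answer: I*√76048704706/47294 ≈ 5.831*I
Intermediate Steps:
U(B) = B²
o(A) = -9/(506 + A²) (o(A) = -9/(A² + 506) = -9/(506 + A²))
√(S(-37, -282) + o(27 - 1*(-349))) = √((-316 - 1*(-282)) - 9/(506 + (27 - 1*(-349))²)) = √((-316 + 282) - 9/(506 + (27 + 349)²)) = √(-34 - 9/(506 + 376²)) = √(-34 - 9/(506 + 141376)) = √(-34 - 9/141882) = √(-34 - 9*1/141882) = √(-34 - 3/47294) = √(-1607999/47294) = I*√76048704706/47294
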